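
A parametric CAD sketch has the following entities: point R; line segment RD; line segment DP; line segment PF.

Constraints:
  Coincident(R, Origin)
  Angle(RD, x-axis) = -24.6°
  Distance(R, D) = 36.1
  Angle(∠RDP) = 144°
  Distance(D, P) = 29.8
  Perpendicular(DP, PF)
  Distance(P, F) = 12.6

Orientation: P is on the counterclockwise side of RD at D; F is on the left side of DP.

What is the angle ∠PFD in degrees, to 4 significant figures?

67.08°

R is at the origin; RD runs at -24.6° with length 36.1, so D = 36.1·(cos -24.6°, sin -24.6°) = (32.82, -15.03). ∠RDP = 144.0°, so DP runs at -24.6° + (180° − 144.0°) = 11.40° from the x-axis; with |DP| = 29.8, P = D + 29.8·(cos 11.40°, sin 11.40°) = (62.04, -9.138). DP ⟂ PF; with |PF| = 12.6 on the left of DP, F = P + 12.6·(-0.1977, 0.9803) = (59.55, 3.214). Then cos ∠PFD = FP·FD / (|FP||FD|), giving 67.08°.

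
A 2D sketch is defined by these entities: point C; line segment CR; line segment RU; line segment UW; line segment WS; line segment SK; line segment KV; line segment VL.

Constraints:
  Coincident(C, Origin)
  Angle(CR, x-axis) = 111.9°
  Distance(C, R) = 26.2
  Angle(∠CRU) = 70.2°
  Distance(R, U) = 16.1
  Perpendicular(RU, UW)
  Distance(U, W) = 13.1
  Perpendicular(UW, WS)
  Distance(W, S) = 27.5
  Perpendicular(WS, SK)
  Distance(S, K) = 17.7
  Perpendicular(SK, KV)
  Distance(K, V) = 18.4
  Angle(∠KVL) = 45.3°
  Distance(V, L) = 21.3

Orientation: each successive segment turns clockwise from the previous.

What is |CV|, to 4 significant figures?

29.31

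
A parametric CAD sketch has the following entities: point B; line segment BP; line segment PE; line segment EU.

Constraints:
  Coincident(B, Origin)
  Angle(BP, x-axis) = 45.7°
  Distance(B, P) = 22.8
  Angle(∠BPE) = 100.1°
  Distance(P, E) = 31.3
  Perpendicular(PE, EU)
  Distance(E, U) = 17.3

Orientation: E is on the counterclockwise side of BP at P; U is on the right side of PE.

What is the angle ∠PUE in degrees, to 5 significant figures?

61.070°

∠BPE = 100.1°, so PE runs at 45.7° + (180° − 100.1°) = 125.60° from the x-axis; with |PE| = 31.3, E = P + 31.3·(cos 125.60°, sin 125.60°) = (-2.2966, 41.768). PE is perpendicular to EU; with |EU| = 17.3 on the right of PE, U = E + 17.3·(0.81310, 0.58212) = (11.770, 51.839). Then cos ∠PUE = UP·UE / (|UP||UE|), giving 61.070°.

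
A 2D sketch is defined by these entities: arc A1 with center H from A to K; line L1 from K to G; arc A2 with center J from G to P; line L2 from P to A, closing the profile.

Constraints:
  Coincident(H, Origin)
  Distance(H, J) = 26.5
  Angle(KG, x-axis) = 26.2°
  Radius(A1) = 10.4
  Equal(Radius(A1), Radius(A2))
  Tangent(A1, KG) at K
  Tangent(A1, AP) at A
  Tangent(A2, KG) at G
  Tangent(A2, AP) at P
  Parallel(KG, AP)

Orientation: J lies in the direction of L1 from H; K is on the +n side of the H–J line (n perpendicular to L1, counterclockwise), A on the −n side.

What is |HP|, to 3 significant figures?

28.5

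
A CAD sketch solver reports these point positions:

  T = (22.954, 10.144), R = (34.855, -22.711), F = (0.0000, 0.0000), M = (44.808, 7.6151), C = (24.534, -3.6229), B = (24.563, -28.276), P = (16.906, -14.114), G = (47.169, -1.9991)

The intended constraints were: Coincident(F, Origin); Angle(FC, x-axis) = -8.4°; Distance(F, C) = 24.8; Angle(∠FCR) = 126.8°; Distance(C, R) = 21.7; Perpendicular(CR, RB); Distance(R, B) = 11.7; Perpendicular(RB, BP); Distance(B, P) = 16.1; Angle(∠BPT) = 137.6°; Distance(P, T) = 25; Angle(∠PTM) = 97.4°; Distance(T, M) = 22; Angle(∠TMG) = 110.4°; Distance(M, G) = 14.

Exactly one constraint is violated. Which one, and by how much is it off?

Distance(M, G) = 14 — off by 4.10.

F = (0.00, 0.00) ✓; FC at -8.400° ✓; |FC| = 24.80 ✓; ∠FCR = 126.8° ✓; |CR| = 21.70 ✓; ∠(CR, RB) = 90.00° ✓; |RB| = 11.70 ✓; ∠(RB, BP) = 90.00° ✓; |BP| = 16.10 ✓; ∠BPT = 137.6° ✓; |PT| = 25.00 ✓; ∠PTM = 97.40° ✓; |TM| = 22.00 ✓; ∠TMG = 110.4° ✓; |MG| = 9.900 ✗.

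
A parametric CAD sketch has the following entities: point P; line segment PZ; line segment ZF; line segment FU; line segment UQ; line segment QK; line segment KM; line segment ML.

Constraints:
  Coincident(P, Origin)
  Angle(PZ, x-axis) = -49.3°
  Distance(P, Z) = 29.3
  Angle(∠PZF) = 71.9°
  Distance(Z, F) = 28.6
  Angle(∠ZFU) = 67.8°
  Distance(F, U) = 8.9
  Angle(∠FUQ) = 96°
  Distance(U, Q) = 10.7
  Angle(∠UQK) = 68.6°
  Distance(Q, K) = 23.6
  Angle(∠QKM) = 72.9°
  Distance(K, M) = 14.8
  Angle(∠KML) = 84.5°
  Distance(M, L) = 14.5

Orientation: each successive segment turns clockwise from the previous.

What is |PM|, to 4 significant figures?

41.03

P is at the origin; PZ runs at -49.3° with length 29.3, so Z = (19.11, -22.21). ∠PZF = 71.9° gives ZF at -157.4° from the x-axis; with |ZF| = 28.6, F = (-7.297, -33.20). ∠ZFU = 67.8° gives FU at 90.40° from the x-axis; with |FU| = 8.9, U = (-7.359, -24.30). ∠FUQ = 96.0° gives UQ at 6.400° from the x-axis; with |UQ| = 10.7, Q = (3.274, -23.11). ∠UQK = 68.6° gives QK at -105.0° from the x-axis; with |QK| = 23.6, K = (-2.834, -45.91). ∠QKM = 72.9° gives KM at 147.9° from the x-axis; with |KM| = 14.8, M = (-15.37, -38.04). Then |PM| = |M − P| = 41.03.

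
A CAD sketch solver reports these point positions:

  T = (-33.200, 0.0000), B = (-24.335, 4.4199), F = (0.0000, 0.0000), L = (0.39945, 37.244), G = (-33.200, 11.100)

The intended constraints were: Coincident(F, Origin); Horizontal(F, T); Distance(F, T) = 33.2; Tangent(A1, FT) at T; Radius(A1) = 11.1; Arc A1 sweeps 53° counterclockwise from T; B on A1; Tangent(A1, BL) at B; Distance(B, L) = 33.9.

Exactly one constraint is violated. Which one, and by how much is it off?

Distance(B, L) = 33.9 — off by 7.20.

F = (0.00, 0.00) ✓; F.y = 0.00, T.y = 0.00 ✓; |FT| = 33.20 ✓; ∠(GT, TF) = 90.00° ✓; |GT| = 11.10 ✓; bearing(G→B) − bearing(G→T) = 53.00° ✓; |GB| = 11.10 ✓; ∠(GB, BL) = 90.00° ✓; |BL| = 41.10 ✗.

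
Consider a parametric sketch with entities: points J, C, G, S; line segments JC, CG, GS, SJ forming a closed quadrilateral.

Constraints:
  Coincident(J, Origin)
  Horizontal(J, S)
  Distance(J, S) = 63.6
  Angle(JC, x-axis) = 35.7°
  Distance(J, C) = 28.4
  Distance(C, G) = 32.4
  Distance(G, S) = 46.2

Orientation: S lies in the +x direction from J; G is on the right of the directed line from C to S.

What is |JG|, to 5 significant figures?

25.540

Checks: |CG| = 32.40 ✓; |GS| = 46.20 ✓.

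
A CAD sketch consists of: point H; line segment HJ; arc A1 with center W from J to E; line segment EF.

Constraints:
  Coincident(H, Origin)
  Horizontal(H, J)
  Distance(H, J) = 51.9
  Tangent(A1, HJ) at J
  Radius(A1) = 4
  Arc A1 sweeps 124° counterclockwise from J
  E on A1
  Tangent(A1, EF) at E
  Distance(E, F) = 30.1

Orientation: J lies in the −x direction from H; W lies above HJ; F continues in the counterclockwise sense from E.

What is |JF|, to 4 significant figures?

33.99

H is at the origin; H and J share the same y with |HJ| = 51.9 and J on the −x side, so J = (-51.90, 0.000). Tangency of A1 to HJ means the radius WJ is perpendicular to HJ, so W = J + (0, 4) = (-51.90, 4.000). On A1, J sits at bearing -90° from W; a 124° counterclockwise sweep puts E at bearing 34°, so E = W + 4.0·(cos 34°, sin 34°) = (-48.58, 6.237). The tangent condition forces WE to be normal to EF, so EF runs along (−sin 34°, cos 34°); with |EF| = 30.1, F = (-65.42, 31.19). Then |JF| = |F − J| = 33.99.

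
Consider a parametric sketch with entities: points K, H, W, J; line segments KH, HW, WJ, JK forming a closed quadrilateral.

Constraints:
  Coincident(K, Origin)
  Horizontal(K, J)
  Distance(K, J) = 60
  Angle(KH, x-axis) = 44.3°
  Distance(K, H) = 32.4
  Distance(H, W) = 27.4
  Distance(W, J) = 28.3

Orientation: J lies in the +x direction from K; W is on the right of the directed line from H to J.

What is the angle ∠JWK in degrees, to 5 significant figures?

167.21°

K is at the origin; K and J share the same y with |KJ| = 60.0 and J in +x, so J = (60.0, 0). KH runs at 44.3° with |KH| = 32.4, so H = (23.188, 22.629). W is determined by |HW| = 27.4 and |WJ| = 28.3 together: it lies at the intersection of circle(H, 27.4) and circle(J, 28.3). With |HJ| = 43.210, the foot of the radical line on HJ is 21.025 from H and the perpendicular offset is √(27.4² − 21.025²) = 17.570. Taking the right-of-HJ solution: W = (31.899, -3.3499).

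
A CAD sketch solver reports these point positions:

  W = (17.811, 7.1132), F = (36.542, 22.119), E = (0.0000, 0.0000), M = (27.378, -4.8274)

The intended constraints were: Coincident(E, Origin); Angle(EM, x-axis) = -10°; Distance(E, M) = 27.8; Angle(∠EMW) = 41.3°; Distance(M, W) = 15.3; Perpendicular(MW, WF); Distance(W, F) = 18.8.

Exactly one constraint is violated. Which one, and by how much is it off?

Distance(W, F) = 18.8 — off by 5.20.

E = (0.00, 0.00) ✓; EM at -10.00° ✓; |EM| = 27.80 ✓; ∠EMW = 41.30° ✓; |MW| = 15.30 ✓; ∠(MW, WF) = 90.00° ✓; |WF| = 24.00 ✗.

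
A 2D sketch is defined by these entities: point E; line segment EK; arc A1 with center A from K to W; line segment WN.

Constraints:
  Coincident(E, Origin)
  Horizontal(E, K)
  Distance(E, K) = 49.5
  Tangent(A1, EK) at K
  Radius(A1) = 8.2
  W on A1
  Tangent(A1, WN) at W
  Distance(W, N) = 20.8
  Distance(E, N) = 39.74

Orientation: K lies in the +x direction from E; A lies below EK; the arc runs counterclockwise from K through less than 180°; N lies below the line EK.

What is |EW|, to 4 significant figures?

42.47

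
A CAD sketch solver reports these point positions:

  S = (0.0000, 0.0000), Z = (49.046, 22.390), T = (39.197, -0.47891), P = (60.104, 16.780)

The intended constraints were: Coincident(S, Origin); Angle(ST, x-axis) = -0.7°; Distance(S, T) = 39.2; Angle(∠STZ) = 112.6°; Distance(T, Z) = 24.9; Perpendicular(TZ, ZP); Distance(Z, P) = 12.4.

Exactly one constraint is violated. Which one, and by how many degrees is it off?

Perpendicular(TZ, ZP) — off by 3.60°.

S = (0.00, 0.00) ✓; ST at -0.7000° ✓; |ST| = 39.20 ✓; ∠STZ = 112.6° ✓; |TZ| = 24.90 ✓; ∠(TZ, ZP) = 93.60° ✗; |ZP| = 12.40 ✓.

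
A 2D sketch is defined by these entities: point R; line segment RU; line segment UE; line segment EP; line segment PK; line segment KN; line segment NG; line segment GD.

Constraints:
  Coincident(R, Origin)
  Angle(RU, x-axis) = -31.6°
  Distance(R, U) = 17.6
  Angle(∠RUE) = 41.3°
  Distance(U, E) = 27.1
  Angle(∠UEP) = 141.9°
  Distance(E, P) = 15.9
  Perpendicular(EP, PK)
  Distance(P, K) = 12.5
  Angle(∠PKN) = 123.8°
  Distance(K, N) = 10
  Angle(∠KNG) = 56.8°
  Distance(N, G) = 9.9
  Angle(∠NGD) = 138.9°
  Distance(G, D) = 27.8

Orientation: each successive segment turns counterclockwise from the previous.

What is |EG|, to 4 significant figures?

11.08

∠PKN = 123.8° gives KN at -68.60° from the x-axis; with |KN| = 10.0, N = (-9.520, 6.179). ∠KNG = 56.8° gives NG at 54.60° from the x-axis; with |NG| = 9.9, G = (-3.785, 14.25). Then |EG| = |G − E| = 11.08.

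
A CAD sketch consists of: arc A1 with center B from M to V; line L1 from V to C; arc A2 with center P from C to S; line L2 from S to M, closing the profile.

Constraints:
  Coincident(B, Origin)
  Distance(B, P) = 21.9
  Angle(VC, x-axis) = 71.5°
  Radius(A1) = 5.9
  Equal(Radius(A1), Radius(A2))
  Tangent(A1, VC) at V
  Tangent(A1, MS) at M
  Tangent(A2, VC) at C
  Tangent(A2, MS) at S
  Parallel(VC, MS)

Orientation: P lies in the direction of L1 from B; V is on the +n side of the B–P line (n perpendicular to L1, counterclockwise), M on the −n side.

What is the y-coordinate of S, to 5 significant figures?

18.896

The slot axis is L1's direction at 71.5°, so u = (cos 71.5°, sin 71.5°) = (0.31730, 0.94832) and n = (−sin 71.5°, cos 71.5°) = (-0.94832, 0.31730). B is at the origin and P lies 21.9 along u from B, so P = 21.9·u = (6.9490, 20.768). Tangency of A1 to both parallel lines with radius 5.9 puts V and M at B ± 5.9·n: V = (-5.5951, 1.8721), M = (5.5951, -1.8721). Equal radii place C and S the same way about P: C = P + 5.9·n = (1.3539, 22.640), S = P − 5.9·n = (12.544, 18.896). So S.y = 18.896.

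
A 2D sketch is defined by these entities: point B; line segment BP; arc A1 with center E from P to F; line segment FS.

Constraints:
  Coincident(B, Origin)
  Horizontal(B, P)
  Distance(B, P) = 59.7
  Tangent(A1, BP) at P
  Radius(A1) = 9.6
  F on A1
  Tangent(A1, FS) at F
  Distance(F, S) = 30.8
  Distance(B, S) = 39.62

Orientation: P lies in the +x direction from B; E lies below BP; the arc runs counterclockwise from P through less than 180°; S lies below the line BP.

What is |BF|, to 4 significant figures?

53.00

Checks: |EF| = 9.600 ✓; ∠(EF, FS) = 90.00° ✓; |FS| = 30.80 ✓; |BS| = 39.62 ✓.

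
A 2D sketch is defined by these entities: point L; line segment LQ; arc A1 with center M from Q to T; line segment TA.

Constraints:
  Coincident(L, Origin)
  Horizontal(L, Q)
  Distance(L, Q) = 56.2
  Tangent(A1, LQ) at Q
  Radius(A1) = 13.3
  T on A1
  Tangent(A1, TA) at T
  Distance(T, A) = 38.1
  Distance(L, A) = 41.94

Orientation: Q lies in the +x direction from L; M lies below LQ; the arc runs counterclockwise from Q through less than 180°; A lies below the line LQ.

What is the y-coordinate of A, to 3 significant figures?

-35.4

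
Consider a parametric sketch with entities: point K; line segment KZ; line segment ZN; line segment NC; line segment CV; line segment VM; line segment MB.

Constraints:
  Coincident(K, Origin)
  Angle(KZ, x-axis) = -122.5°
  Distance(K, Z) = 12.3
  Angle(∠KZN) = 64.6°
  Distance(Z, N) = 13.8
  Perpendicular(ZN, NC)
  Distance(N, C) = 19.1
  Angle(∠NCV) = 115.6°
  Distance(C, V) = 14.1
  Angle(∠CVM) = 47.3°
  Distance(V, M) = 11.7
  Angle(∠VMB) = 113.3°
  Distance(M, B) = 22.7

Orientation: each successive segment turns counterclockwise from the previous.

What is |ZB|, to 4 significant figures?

29.45

K is at the origin; KZ runs at -122.5° with length 12.3, so Z = (-6.609, -10.37). ∠KZN = 64.6° gives ZN at -7.100° from the x-axis; with |ZN| = 13.8, N = (7.085, -12.08). The perpendicularity gives NC at right angles to ZN, so NC runs at 82.90°; with |NC| = 19.1, C = (9.446, 6.874). ∠NCV = 115.6° gives CV at 147.3° from the x-axis; with |CV| = 14.1, V = (-2.419, 14.49). ∠CVM = 47.3° gives VM at -80.00° from the x-axis; with |VM| = 11.7, M = (-0.3874, 2.969). ∠VMB = 113.3° gives MB at -13.30° from the x-axis; with |MB| = 22.7, B = (21.70, -2.253). Then |ZB| = |B − Z| = 29.45.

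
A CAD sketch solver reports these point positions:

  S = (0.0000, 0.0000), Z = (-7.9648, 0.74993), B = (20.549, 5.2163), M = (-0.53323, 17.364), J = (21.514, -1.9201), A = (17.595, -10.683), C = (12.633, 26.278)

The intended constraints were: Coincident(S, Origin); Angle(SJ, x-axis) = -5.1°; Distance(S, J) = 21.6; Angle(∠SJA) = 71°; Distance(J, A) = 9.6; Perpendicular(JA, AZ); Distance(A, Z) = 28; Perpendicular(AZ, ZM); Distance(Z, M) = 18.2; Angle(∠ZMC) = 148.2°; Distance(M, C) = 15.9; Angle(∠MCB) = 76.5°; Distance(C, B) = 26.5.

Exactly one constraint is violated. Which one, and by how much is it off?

Distance(C, B) = 26.5 — off by 4.00.

S = (0.00, 0.00) ✓; SJ at -5.100° ✓; |SJ| = 21.60 ✓; ∠SJA = 71.00° ✓; |JA| = 9.599 ✓; ∠(JA, AZ) = 90.00° ✓; |AZ| = 28.00 ✓; ∠(AZ, ZM) = 90.00° ✓; |ZM| = 18.20 ✓; ∠ZMC = 148.2° ✓; |MC| = 15.90 ✓; ∠MCB = 76.50° ✓; |CB| = 22.50 ✗.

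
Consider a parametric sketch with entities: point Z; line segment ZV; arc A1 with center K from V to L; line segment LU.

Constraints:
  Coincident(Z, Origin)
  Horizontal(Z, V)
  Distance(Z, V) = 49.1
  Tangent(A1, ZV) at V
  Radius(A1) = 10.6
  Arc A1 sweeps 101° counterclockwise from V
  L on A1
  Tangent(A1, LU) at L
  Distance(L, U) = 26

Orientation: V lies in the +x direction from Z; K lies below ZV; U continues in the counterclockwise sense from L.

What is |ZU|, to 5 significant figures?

57.973

On A1, V sits at bearing 90° from K; a 101° counterclockwise sweep puts L at bearing 191°, so L = K + 10.6·(cos 191°, sin 191°) = (38.695, -12.623). Tangency of A1 to LU means the radius KL is perpendicular to LU, so LU runs along (−sin 191°, cos 191°); with |LU| = 26.0, U = (43.656, -38.145). Then |ZU| = |U − Z| = 57.973.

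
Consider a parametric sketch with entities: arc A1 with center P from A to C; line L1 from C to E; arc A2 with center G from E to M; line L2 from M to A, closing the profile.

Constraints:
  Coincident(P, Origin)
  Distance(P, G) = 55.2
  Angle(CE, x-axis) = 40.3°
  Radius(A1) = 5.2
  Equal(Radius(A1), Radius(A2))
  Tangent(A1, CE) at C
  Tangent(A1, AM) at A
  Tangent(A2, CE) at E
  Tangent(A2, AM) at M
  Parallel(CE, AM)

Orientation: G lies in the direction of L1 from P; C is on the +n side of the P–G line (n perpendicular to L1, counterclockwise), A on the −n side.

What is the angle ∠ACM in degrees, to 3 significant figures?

79.3°

Tangency of A1 to both parallel lines with radius 5.2 puts C and A at P ± 5.2·n: C = (-3.36, 3.97), A = (3.36, -3.97). Equal radii place E and M the same way about G: E = G + 5.2·n = (38.7, 39.7), M = G − 5.2·n = (45.5, 31.7). Then cos ∠ACM = CA·CM / (|CA||CM|), giving 79.3°.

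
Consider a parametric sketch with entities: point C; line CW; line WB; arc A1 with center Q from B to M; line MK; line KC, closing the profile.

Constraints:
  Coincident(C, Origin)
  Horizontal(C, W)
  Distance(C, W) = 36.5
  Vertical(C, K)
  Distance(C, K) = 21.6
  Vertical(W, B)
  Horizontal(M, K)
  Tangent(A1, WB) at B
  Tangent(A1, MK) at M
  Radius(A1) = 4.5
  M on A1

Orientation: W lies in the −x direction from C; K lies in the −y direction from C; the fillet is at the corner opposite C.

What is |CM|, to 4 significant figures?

38.61

C is at the origin; CW is horizontal with |CW| = 36.5 and W on the −x side, so W = (-36.50, 0.000). CK is vertical with |CK| = 21.6 and K on the −y side, so K = (0.000, -21.60). The virtual corner opposite C is at (-36.50, -21.60). The tangent condition forces QB to be normal to WB and since A1 is tangent to MK there, QM ⟂ MK, with radius 4.5, so the center Q sits 4.5 in from both sides at Q = (-32.00, -17.10). That places the tangent points at B = (-36.50, -17.10) on WB and M = (-32.00, -21.60) on MK. Then |CM| = |M − C| = 38.61.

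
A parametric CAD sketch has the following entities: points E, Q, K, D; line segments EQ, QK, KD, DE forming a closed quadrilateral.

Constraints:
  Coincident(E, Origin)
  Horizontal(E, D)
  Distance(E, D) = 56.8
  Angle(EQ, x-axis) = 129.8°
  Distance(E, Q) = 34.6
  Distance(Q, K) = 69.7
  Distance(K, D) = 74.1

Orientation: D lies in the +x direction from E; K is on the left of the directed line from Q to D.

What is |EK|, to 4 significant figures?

77.11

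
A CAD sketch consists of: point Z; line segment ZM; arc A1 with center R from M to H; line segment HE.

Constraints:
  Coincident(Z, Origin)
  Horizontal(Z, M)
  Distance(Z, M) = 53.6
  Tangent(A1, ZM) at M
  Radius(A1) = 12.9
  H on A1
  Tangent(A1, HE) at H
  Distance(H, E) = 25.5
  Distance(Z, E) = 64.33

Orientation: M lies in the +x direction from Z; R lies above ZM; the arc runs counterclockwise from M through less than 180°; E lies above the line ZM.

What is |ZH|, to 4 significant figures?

67.29

Checks: Z.y = 0.00, M.y = 0.00 ✓; |RH| = 12.90 ✓; ∠(RH, HE) = 90.00° ✓; |HE| = 25.50 ✓; |ZE| = 64.33 ✓.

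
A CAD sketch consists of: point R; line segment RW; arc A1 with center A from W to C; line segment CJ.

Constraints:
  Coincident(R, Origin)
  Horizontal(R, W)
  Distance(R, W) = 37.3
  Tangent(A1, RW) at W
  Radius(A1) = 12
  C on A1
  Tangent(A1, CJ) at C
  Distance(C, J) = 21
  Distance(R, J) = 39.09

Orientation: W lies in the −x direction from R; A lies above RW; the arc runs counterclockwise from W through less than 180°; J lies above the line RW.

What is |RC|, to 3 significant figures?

27.5

Checks: R = (0.00, 0.00) ✓; |AC| = 12.00 ✓; ∠(AC, CJ) = 90.00° ✓; |CJ| = 21.00 ✓; |RJ| = 39.09 ✓.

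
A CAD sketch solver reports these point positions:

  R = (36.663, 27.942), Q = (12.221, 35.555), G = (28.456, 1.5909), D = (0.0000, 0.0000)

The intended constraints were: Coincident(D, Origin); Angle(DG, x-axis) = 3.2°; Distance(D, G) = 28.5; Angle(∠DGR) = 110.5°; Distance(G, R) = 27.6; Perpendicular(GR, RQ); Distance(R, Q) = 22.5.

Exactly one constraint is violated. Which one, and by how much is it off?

Distance(R, Q) = 22.5 — off by 3.10.

D = (0.00, 0.00) ✓; DG at 3.200° ✓; |DG| = 28.50 ✓; ∠DGR = 110.5° ✓; |GR| = 27.60 ✓; ∠(GR, RQ) = 90.00° ✓; |RQ| = 25.60 ✗.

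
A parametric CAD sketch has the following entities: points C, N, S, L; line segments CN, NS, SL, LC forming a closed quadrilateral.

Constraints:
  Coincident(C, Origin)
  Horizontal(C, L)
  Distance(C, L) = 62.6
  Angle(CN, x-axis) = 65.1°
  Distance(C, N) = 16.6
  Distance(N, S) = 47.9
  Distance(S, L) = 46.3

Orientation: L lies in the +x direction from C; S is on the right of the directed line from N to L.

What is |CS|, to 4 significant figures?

38.99

Checks: |NS| = 47.90 ✓; |SL| = 46.30 ✓.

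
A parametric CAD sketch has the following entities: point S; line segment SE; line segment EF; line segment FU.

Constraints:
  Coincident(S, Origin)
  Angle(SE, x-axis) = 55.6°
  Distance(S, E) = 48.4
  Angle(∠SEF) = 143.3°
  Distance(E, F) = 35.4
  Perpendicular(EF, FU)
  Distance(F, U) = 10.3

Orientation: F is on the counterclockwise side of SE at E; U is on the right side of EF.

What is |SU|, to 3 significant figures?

83.9

∠SEF = 143.3°, so EF runs at 55.6° + (180° − 143.3°) = 92.3° from the x-axis; with |EF| = 35.4, F = E + 35.4·(cos 92.3°, sin 92.3°) = (25.9, 75.3). EF is perpendicular to FU; with |FU| = 10.3 on the right of EF, U = F + 10.3·(0.999, 0.0401) = (36.2, 75.7). Then |SU| = |U − S| = 83.9.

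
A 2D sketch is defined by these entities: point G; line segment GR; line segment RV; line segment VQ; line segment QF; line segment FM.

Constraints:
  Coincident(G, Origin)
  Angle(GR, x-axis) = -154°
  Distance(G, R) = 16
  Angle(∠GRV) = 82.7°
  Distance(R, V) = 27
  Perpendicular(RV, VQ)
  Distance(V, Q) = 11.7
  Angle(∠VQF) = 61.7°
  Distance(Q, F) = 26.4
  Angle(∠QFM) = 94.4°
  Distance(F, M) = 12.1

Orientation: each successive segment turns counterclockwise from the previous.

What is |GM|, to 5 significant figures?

28.529

∠VQF = 61.7° gives QF at 151.60° from the x-axis; with |QF| = 26.4, F = (-13.001, -10.601). ∠QFM = 94.4° gives FM at -122.80° from the x-axis; with |FM| = 12.1, M = (-19.556, -20.772). Then |GM| = |M − G| = 28.529.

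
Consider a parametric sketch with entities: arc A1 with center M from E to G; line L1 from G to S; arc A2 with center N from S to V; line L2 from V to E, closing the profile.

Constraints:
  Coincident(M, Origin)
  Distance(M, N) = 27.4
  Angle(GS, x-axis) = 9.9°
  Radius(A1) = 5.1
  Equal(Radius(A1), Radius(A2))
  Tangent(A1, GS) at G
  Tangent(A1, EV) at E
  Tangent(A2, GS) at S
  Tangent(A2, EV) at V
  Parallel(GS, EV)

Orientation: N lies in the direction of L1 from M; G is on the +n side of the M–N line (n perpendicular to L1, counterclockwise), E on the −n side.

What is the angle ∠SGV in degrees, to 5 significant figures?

20.418°

The slot axis is L1's direction at 9.9°, so u = (cos 9.9°, sin 9.9°) = (0.98511, 0.17193) and n = (−sin 9.9°, cos 9.9°) = (-0.17193, 0.98511). M is at the origin and N lies 27.4 along u from M, so N = 27.4·u = (26.992, 4.7109). Tangency of A1 to both parallel lines with radius 5.1 puts G and E at M ± 5.1·n: G = (-0.87684, 5.0241), E = (0.87684, -5.0241). Equal radii place S and V the same way about N: S = N + 5.1·n = (26.115, 9.7349), V = N − 5.1·n = (27.869, -0.31320). Then cos ∠SGV = GS·GV / (|GS||GV|), giving 20.418°.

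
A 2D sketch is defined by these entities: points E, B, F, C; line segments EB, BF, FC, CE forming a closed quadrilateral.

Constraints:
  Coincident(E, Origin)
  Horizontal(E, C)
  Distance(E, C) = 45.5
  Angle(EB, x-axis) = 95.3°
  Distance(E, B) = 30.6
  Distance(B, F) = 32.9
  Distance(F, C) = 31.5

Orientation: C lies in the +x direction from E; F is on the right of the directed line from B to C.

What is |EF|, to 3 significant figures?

14.3

E is at the origin; E and C share the same y with |EC| = 45.5 and C in +x, so C = (45.5, 0). EB runs at 95.3° with |EB| = 30.6, so B = (-2.83, 30.5). F is determined by |BF| = 32.9 and |FC| = 31.5 together: it lies at the intersection of circle(B, 32.9) and circle(C, 31.5). With |BC| = 57.1, the foot of the radical line on BC is 29.4 from B and the perpendicular offset is √(32.9² − 29.4²) = 14.9. Taking the right-of-BC solution: F = (14.1, 2.25).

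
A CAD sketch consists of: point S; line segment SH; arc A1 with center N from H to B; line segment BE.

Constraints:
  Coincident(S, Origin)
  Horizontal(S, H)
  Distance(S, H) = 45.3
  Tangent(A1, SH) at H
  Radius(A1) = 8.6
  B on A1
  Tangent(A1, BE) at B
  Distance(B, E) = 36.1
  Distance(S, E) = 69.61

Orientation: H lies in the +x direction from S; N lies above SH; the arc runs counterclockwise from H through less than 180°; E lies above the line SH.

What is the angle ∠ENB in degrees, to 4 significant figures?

76.60°

Checks: |NB| = 8.600 ✓; ∠(NB, BE) = 90.00° ✓; |BE| = 36.10 ✓; |SE| = 69.61 ✓.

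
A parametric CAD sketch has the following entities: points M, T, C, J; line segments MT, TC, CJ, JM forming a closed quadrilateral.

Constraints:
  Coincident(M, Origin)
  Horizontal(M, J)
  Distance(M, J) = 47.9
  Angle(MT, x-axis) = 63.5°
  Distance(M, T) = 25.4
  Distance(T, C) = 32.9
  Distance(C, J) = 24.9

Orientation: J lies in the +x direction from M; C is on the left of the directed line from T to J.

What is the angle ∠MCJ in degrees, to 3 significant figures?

69.5°

M is at the origin; MJ is horizontal with |MJ| = 47.9 and J in +x, so J = (47.9, 0). MT runs at 63.5° with |MT| = 25.4, so T = (11.3, 22.7). C is determined by |TC| = 32.9 and |CJ| = 24.9 together: it lies at the intersection of circle(T, 32.9) and circle(J, 24.9). With |TJ| = 43.1, the foot of the radical line on TJ is 26.9 from T and the perpendicular offset is √(32.9² − 26.9²) = 18.9. Taking the left-of-TJ solution: C = (44.2, 24.6).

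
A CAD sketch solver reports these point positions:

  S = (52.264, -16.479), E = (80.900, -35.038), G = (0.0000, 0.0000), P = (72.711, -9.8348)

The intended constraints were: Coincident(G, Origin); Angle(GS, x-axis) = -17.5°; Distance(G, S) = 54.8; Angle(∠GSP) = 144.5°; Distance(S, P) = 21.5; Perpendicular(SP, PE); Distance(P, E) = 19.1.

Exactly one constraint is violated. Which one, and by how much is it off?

Distance(P, E) = 19.1 — off by 7.40.

G = (0.00, 0.00) ✓; GS at -17.50° ✓; |GS| = 54.80 ✓; ∠GSP = 144.5° ✓; |SP| = 21.50 ✓; ∠(SP, PE) = 90.00° ✓; |PE| = 26.50 ✗.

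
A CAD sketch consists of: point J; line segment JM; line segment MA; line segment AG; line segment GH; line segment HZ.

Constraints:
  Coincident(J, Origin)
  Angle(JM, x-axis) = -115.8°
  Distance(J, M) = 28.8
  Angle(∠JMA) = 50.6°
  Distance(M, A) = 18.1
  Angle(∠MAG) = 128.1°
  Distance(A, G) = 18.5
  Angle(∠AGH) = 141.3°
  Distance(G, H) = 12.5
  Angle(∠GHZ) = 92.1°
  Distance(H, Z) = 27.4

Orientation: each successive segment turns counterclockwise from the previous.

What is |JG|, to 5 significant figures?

13.618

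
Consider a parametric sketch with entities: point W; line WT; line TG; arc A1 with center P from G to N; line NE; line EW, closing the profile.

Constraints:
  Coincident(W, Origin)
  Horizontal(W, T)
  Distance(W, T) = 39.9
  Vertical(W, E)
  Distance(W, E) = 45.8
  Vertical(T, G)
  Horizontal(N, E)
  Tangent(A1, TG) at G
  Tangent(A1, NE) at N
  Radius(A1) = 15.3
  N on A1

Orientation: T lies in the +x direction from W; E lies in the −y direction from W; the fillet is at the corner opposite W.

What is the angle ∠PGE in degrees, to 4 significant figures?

20.98°

The virtual corner opposite W is at (39.90, -45.80). The tangent condition forces PG to be normal to TG and the tangent condition forces PN to be normal to NE, with radius 15.3, so the center P sits 15.3 in from both sides at P = (24.60, -30.50). That places the tangent points at G = (39.90, -30.50) on TG and N = (24.60, -45.80) on NE. Then cos ∠PGE = GP·GE / (|GP||GE|), giving 20.98°.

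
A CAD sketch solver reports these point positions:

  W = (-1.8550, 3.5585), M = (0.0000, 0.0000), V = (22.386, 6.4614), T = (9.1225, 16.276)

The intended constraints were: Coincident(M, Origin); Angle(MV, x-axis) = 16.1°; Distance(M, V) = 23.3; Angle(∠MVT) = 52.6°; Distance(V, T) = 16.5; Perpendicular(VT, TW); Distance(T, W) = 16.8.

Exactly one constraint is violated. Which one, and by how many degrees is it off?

Perpendicular(VT, TW) — off by 4.30°.

M = (0.00, 0.00) ✓; MV at 16.10° ✓; |MV| = 23.30 ✓; ∠MVT = 52.60° ✓; |VT| = 16.50 ✓; ∠(VT, TW) = 85.70° ✗; |TW| = 16.80 ✓.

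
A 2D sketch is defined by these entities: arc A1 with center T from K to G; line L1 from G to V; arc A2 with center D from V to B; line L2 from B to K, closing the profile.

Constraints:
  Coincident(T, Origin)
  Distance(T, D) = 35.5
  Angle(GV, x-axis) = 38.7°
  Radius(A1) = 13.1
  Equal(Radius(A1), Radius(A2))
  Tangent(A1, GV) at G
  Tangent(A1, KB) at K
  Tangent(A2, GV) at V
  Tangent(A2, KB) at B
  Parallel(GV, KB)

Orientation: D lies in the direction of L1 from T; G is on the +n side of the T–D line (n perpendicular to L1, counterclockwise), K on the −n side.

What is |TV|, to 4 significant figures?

37.84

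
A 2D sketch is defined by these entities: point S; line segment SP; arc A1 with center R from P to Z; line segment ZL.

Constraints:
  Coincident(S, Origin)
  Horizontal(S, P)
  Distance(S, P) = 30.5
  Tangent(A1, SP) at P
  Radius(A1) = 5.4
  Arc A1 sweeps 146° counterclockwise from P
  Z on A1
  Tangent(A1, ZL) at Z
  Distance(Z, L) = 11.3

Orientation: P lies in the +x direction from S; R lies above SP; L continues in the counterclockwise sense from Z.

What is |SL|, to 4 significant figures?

29.08

S is at the origin; S and P share the same y with |SP| = 30.5 and P on the +x side, so P = (30.50, 0.000). Since A1 is tangent to SP there, RP ⟂ SP, so R = P + (0, 5.4) = (30.50, 5.400). On A1, P sits at bearing -90° from R; a 146° counterclockwise sweep puts Z at bearing 56°, so Z = R + 5.4·(cos 56°, sin 56°) = (33.52, 9.877). A1 meets ZL tangentially, so RZ is at right angles to ZL, so ZL runs along (−sin 56°, cos 56°); with |ZL| = 11.3, L = (24.15, 16.20). Then |SL| = |L − S| = 29.08.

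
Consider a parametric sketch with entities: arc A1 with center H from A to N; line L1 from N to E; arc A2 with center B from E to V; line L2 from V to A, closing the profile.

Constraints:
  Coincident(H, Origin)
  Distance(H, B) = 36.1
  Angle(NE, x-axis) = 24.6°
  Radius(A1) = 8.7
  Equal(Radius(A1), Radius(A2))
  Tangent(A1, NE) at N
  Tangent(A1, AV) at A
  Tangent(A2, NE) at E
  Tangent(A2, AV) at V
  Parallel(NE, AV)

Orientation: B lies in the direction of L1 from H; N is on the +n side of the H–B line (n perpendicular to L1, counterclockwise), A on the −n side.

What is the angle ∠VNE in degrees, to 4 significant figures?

25.73°

The slot axis is L1's direction at 24.6°, so u = (cos 24.6°, sin 24.6°) = (0.9092, 0.4163) and n = (−sin 24.6°, cos 24.6°) = (-0.4163, 0.9092). H is at the origin and B lies 36.1 along u from H, so B = 36.1·u = (32.82, 15.03). Tangency of A1 to both parallel lines with radius 8.7 puts N and A at H ± 8.7·n: N = (-3.622, 7.910), A = (3.622, -7.910). Equal radii place E and V the same way about B: E = B + 8.7·n = (29.20, 22.94), V = B − 8.7·n = (36.45, 7.117). Then cos ∠VNE = NV·NE / (|NV||NE|), giving 25.73°.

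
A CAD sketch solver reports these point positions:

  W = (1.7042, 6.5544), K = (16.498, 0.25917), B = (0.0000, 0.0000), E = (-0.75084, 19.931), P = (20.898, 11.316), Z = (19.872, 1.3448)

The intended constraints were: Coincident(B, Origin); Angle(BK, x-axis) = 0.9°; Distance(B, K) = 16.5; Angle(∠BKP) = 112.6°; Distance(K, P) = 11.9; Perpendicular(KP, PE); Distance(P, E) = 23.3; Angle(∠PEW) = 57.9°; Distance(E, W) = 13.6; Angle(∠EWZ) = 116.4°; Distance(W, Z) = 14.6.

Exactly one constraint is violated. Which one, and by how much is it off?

Distance(W, Z) = 14.6 — off by 4.30.

B = (0.00, 0.00) ✓; BK at 0.9000° ✓; |BK| = 16.50 ✓; ∠BKP = 112.6° ✓; |KP| = 11.90 ✓; ∠(KP, PE) = 90.00° ✓; |PE| = 23.30 ✓; ∠PEW = 57.90° ✓; |EW| = 13.60 ✓; ∠EWZ = 116.4° ✓; |WZ| = 18.90 ✗.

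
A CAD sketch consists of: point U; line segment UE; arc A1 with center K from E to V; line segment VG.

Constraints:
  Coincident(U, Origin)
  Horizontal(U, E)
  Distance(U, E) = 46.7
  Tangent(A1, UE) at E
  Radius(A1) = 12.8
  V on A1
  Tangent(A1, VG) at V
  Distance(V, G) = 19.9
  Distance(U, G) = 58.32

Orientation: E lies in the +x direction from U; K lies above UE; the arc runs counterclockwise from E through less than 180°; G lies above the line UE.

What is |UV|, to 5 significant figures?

60.595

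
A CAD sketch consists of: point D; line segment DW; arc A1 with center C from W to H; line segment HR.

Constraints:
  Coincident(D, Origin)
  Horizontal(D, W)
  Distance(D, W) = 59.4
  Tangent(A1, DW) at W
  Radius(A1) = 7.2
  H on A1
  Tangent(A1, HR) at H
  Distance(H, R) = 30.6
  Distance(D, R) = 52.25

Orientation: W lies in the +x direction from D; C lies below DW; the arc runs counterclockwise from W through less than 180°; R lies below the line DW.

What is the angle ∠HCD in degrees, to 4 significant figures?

16.01°

Checks: D.y = 0.00, W.y = 0.00 ✓; |CW| = 7.200 ✓; |CH| = 7.200 ✓; ∠(CH, HR) = 90.00° ✓; |HR| = 30.60 ✓; |DR| = 52.25 ✓.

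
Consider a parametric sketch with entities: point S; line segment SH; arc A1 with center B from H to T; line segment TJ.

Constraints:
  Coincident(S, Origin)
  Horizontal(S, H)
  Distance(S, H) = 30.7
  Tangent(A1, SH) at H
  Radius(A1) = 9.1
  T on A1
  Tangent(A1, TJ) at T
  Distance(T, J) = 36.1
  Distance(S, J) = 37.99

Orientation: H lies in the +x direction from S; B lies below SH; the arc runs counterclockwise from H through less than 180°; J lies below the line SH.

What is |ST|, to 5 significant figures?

23.105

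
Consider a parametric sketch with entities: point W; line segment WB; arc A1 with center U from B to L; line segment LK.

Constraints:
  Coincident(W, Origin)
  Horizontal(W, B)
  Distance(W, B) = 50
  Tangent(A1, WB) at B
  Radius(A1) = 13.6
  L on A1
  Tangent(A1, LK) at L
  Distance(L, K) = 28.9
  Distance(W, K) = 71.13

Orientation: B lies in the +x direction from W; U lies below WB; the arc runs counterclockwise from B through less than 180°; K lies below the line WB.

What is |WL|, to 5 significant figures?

44.180

Checks: |UL| = 13.60 ✓; ∠(UL, LK) = 90.00° ✓; |LK| = 28.90 ✓; |WK| = 71.13 ✓.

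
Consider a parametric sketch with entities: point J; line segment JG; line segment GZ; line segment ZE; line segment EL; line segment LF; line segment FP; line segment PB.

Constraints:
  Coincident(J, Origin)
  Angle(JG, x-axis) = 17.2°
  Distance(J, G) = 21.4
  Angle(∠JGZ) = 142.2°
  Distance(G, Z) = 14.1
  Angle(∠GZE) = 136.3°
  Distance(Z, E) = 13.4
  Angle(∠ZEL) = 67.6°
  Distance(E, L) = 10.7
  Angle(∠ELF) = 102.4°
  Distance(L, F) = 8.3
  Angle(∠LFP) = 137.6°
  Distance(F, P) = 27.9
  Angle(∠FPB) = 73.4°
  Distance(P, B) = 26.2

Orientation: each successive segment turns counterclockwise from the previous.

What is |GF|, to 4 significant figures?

11.42

J is at the origin; JG runs at 17.2° with length 21.4, so G = (20.44, 6.328). ∠JGZ = 142.2° gives GZ at 55.00° from the x-axis; with |GZ| = 14.1, Z = (28.53, 17.88). ∠GZE = 136.3° gives ZE at 98.70° from the x-axis; with |ZE| = 13.4, E = (26.50, 31.12). ∠ZEL = 67.6° gives EL at -148.9° from the x-axis; with |EL| = 10.7, L = (17.34, 25.60). ∠ELF = 102.4° gives LF at -71.30° from the x-axis; with |LF| = 8.3, F = (20.00, 17.74). Then |GF| = |F − G| = 11.42.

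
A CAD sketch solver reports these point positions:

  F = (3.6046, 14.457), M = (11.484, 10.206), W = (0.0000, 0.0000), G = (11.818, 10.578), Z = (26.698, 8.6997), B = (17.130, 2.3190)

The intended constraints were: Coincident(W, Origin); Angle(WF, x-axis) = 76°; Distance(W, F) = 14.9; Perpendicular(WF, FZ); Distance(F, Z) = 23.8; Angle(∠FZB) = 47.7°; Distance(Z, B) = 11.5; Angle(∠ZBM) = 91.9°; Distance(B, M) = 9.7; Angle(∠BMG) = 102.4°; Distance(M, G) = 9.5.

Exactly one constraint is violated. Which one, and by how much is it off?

Distance(M, G) = 9.5 — off by 9.00.

W = (0.00, 0.00) ✓; WF at 76.00° ✓; |WF| = 14.90 ✓; ∠(WF, FZ) = 90.00° ✓; |FZ| = 23.80 ✓; ∠FZB = 47.70° ✓; |ZB| = 11.50 ✓; ∠ZBM = 91.90° ✓; |BM| = 9.700 ✓; ∠BMG = 102.5° ✓; |MG| = 0.4999 ✗.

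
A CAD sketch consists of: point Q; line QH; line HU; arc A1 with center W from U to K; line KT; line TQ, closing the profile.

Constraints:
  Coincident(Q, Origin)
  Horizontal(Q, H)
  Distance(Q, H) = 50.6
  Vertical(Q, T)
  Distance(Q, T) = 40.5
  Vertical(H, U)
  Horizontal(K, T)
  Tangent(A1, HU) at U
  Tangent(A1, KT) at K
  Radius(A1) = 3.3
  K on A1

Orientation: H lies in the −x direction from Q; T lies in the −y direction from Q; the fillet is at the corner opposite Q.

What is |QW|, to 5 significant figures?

60.176

QT is vertical with |QT| = 40.5 and T on the −y side, so T = (0.0000, -40.500). The virtual corner opposite Q is at (-50.600, -40.500). Since A1 is tangent to HU there, WU ⟂ HU and since A1 is tangent to KT there, WK ⟂ KT, with radius 3.3, so the center W sits 3.3 in from both sides at W = (-47.300, -37.200). Then |QW| = |W − Q| = 60.176.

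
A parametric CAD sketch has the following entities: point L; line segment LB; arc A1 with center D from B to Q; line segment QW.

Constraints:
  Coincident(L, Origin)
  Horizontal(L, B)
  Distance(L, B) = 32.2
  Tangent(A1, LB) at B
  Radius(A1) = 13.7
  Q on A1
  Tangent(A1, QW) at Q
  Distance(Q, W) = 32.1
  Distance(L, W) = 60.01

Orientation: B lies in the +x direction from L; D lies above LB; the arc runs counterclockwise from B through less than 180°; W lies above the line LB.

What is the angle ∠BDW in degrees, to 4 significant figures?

174.7°

L is at the origin; L and B share the same y with |LB| = 32.2 and B on the +x side, so B = (32.20, 0.000). Tangency of A1 to LB means the radius DB is perpendicular to LB, so D = B + (0, 13.7) = (32.20, 13.70). Since DQ ⟂ QW (tangency), |DW| = √(13.7² + 32.1²) = 34.90 regardless of where Q sits on A1. So W lies on both circle(L, 60.01) and circle(D, 34.90); the above-LB intersection is W = (35.40, 48.45). Q is the foot of the tangent from W: Q = (45.24, 17.90).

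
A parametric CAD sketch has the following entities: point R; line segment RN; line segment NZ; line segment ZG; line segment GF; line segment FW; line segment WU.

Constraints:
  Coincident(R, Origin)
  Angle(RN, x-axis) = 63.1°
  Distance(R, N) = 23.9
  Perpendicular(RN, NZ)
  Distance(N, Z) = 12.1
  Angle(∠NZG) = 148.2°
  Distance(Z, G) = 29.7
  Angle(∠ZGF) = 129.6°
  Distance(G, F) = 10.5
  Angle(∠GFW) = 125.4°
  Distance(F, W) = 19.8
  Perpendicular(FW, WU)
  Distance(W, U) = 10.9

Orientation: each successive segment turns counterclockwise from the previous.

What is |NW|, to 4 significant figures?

46.49

∠ZGF = 129.6° gives GF at -124.7° from the x-axis; with |GF| = 10.5, F = (-35.55, 15.62). ∠GFW = 125.4° gives FW at -70.10° from the x-axis; with |FW| = 19.8, W = (-28.81, -2.999). Then |NW| = |W − N| = 46.49.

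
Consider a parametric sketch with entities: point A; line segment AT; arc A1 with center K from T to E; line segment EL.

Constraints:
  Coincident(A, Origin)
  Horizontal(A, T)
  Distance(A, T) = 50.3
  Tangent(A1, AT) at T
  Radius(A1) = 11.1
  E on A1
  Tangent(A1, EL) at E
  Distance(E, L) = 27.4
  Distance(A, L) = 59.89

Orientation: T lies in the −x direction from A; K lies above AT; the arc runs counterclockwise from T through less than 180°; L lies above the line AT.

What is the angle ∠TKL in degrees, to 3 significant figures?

169°

A is at the origin; AT is horizontal with |AT| = 50.3 and T on the −x side, so T = (-50.3, 0.00). Since A1 is tangent to AT there, KT ⟂ AT, so K = T + (0, 11.1) = (-50.3, 11.1). Since KE ⟂ EL (tangency), |KL| = √(11.1² + 27.4²) = 29.6 regardless of where E sits on A1. So L lies on both circle(A, 59.89) and circle(K, 29.6); the above-AT intersection is L = (-44.5, 40.1). E is the foot of the tangent from L: E = (-39.4, 13.2).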